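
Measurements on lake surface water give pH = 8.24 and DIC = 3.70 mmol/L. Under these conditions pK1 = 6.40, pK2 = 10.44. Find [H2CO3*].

α₀ = 1 / (1 + K1/[H⁺] + K1K2/[H⁺]²) = 1 / (1 + 10^+1.84 + 10^-0.36)
   = 1 / (1 + 69.183 + 0.43652) = 1/70.620 = 0.01416
[CO2*] = α₀ × DIC = 0.01416 × 3.70 = 0.0524 mmol/L

[CO2*] = 0.0524 mmol/L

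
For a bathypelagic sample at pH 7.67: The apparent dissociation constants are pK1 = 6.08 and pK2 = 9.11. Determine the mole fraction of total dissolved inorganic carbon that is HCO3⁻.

α₁ = 1 / (1 + [H⁺]/K1 + K2/[H⁺]) = 1 / (1 + 10^-1.59 + 10^-1.44)
   = 1 / (1 + 0.025704 + 0.036308) = 1/1.0620 = 0.9416

α₁ = 0.942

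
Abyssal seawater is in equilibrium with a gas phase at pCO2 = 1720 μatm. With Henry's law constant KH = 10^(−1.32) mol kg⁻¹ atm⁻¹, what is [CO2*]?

[CO2*] = 82.3 μmol/kg

KH = 10^(−1.32) = 4.786×10^-2 mol kg⁻¹ atm⁻¹
[CO2*] = KH · pCO2 = 4.786×10^-2 × 1720×10^-6 atm = 8.23×10^-5 mol/kg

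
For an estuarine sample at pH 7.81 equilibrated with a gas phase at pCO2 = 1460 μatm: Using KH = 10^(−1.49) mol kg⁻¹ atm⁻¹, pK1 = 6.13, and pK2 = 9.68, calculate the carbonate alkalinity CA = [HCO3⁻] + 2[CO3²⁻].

[CO2*] = KH · pCO2 = 10^(−1.49) × 1460×10^-6 = 4.724×10^-5 mol/kg
α₀ = 1/(1 + K1/[H⁺] + K1K2/[H⁺]²) = 1/(1 + 10^+1.68 + 10^-0.19) = 0.02020
DIC = [CO2*]/α₀ = 4.724×10^-5 / 0.02020 = 2.339 mmol/kg
CA = (α₁ + 2α₂)·DIC = (0.9668 + 2×0.01304) × 2.339 = 2.32 mmol/kg

CA = 2.32 mmol/kg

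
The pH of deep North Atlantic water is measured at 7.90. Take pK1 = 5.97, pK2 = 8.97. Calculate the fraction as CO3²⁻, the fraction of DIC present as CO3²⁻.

α₂ = 0.0776

α₂ = 1 / (1 + [H⁺]/K2 + [H⁺]²/(K1K2)) = 1 / (1 + 10^+1.07 + 10^-0.86)
   = 1 / (1 + 11.749 + 0.13804) = 1/12.887 = 0.07760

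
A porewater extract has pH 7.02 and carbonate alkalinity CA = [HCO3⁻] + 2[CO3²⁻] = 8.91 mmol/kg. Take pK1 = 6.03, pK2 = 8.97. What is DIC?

CA = [HCO3⁻] + 2[CO3²⁻] = (α₁ + 2α₂)·DIC
At pH 7.02: [H⁺]/K1 = 10^-0.99 = 0.10233, K2/[H⁺] = 10^-1.95 = 0.011220
α₁ = 1/(1 + 0.10233 + 0.011220) = 1/1.1135 = 0.8980; α₂ = α₁·K2/[H⁺] = 0.01008
α₁ + 2α₂ = 0.9182
DIC = CA / (α₁ + 2α₂) = 8.91 / 0.9182 = 9.70 mmol/kg

DIC = 9.70 mmol/kg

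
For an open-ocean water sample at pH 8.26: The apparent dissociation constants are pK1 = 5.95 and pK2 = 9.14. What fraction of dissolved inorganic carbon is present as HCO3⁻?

α₁ = 0.880

α₁ = 1 / (1 + [H⁺]/K1 + K2/[H⁺]) = 1 / (1 + 10^-2.31 + 10^-0.88)
   = 1 / (1 + 0.0048978 + 0.13183) = 1/1.1367 = 0.8797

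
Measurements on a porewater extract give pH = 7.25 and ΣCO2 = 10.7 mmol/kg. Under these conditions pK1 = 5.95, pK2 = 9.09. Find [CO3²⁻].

[CO3²⁻] = 0.145 mmol/kg

α₂ = 1 / (1 + [H⁺]/K2 + [H⁺]²/(K1K2)) = 1 / (1 + 10^+1.84 + 10^+0.54)
   = 1 / (1 + 69.183 + 3.4674) = 1/73.650 = 0.01358
[CO3²⁻] = α₂ × DIC = 0.01358 × 10.7 = 0.145 mmol/kg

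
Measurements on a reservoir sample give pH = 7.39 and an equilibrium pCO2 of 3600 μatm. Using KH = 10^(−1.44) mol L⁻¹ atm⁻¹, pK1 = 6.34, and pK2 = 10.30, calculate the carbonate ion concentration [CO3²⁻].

[CO2*] = KH · pCO2 = 10^(−1.44) × 3600×10^-6 = 1.307×10^-4 mol/L
α₀ = 1/(1 + K1/[H⁺] + K1K2/[H⁺]²) = 1/(1 + 10^+1.05 + 10^-1.86) = 0.08174
DIC = [CO2*]/α₀ = 1.307×10^-4 / 0.08174 = 1.599 mmol/L
[CO3²⁻] = α₂·DIC; α₂ = 0.001128, so [CO3²⁻] = 0.001128 × 1.599 = 0.00180 mmol/L = 1.80 μmol/L

[CO3²⁻] = 1.80 μmol/L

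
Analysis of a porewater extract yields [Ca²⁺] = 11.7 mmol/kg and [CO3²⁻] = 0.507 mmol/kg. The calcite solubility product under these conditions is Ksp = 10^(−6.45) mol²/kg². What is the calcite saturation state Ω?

Ω = 16.7

Ksp = 10^(−6.45) = 3.548×10^-7
Ω = [Ca²⁺][CO3²⁻]/Ksp = (11.7×10^-3)(0.507×10^-3) / 3.548×10^-7 = 16.7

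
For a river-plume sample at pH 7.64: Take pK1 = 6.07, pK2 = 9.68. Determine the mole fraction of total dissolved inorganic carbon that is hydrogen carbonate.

α₁ = 1 / (1 + [H⁺]/K1 + K2/[H⁺]) = 1 / (1 + 10^-1.57 + 10^-2.04)
   = 1 / (1 + 0.026915 + 0.0091201) = 1/1.0360 = 0.9652

α₁ = 0.965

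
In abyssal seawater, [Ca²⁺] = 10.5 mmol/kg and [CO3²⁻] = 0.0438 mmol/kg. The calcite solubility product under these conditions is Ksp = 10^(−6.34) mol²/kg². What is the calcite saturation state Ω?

Ω = 1.01

Ksp = 10^(−6.34) = 4.571×10^-7
Ω = [Ca²⁺][CO3²⁻]/Ksp = (10.5×10^-3)(0.0438×10^-3) / 4.571×10^-7 = 1.01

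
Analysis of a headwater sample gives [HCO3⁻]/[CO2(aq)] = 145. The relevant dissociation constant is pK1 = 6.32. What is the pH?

From K1 = [H⁺][HCO3⁻]/[CO2(aq)]:  pH = pK1 + log₁₀([HCO3⁻]/[CO2(aq)])
log₁₀(145) = +2.161
pH = 6.32 + (+2.161) = 8.48

pH = 8.48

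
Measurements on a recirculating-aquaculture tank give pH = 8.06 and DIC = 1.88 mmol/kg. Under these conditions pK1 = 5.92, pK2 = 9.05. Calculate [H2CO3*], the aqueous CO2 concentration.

[CO2*] = 12.3 μmol/kg

α₀ = 1 / (1 + K1/[H⁺] + K1K2/[H⁺]²) = 1 / (1 + 10^+2.14 + 10^+1.15)
   = 1 / (1 + 138.04 + 14.125) = 1/153.16 = 0.006529
[CO2*] = α₀ × DIC = 0.006529 × 1.88 = 0.0123 mmol/kg = 12.3 μmol/kg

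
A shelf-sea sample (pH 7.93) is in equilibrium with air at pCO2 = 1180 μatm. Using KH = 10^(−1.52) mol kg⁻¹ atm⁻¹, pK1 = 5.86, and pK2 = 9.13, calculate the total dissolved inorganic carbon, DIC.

[CO2*] = KH · pCO2 = 10^(−1.52) × 1180×10^-6 = 3.564×10^-5 mol/kg
α₀ = 1/(1 + K1/[H⁺] + K1K2/[H⁺]²) = 1/(1 + 10^+2.07 + 10^+0.87) = 0.007943
DIC = [CO2*]/α₀ = 3.564×10^-5 / 0.007943 = 4.49 mmol/kg

DIC = 4.49 mmol/kg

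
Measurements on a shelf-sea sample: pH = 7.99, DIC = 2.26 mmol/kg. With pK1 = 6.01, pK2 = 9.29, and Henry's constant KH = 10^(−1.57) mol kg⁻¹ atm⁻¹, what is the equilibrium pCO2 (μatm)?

α₀ = 1 / (1 + K1/[H⁺] + K1K2/[H⁺]²) = 1 / (1 + 10^+1.98 + 10^+0.68)
   = 1 / (1 + 95.499 + 4.7863) = 1/101.29 = 0.009873
[CO2*] = α₀ × DIC = 0.009873 × 2.26 = 0.02231 mmol/kg
pCO2 = [CO2*]/KH = 2.231×10^-5 / 2.692×10^-2 = 829 μatm

pCO2 = 829 μatm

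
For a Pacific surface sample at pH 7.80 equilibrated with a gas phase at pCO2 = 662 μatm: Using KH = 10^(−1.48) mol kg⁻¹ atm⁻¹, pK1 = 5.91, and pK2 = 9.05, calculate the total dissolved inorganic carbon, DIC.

DIC = 1.82 mmol/kg

[CO2*] = KH · pCO2 = 10^(−1.48) × 662×10^-6 = 2.192×10^-5 mol/kg
α₀ = 1/(1 + K1/[H⁺] + K1K2/[H⁺]²) = 1/(1 + 10^+1.89 + 10^+0.64) = 0.01205
DIC = [CO2*]/α₀ = 2.192×10^-5 / 0.01205 = 1.82 mmol/kg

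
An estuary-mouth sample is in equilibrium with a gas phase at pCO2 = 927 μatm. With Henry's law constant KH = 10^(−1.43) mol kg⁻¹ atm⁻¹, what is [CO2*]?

[CO2*] = 34.4 μmol/kg

KH = 10^(−1.43) = 3.715×10^-2 mol kg⁻¹ atm⁻¹
[CO2*] = KH · pCO2 = 3.715×10^-2 × 927×10^-6 atm = 3.44×10^-5 mol/kg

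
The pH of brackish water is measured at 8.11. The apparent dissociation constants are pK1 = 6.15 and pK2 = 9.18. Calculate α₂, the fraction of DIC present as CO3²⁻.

α₂ = 1 / (1 + [H⁺]/K2 + [H⁺]²/(K1K2)) = 1 / (1 + 10^+1.07 + 10^-0.89)
   = 1 / (1 + 11.749 + 0.12882) = 1/12.878 = 0.07765

α₂ = 0.0777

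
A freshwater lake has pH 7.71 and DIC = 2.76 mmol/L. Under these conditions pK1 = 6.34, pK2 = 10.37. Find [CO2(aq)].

α₀ = 1 / (1 + K1/[H⁺] + K1K2/[H⁺]²) = 1 / (1 + 10^+1.37 + 10^-1.29)
   = 1 / (1 + 23.442 + 0.051286) = 1/24.494 = 0.04083
[CO2*] = α₀ × DIC = 0.04083 × 2.76 = 0.113 mmol/L

[CO2*] = 0.113 mmol/L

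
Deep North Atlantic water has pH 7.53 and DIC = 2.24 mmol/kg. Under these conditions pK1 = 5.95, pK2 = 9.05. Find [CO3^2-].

α₂ = 1 / (1 + [H⁺]/K2 + [H⁺]²/(K1K2)) = 1 / (1 + 10^+1.52 + 10^-0.06)
   = 1 / (1 + 33.113 + 0.87096) = 1/34.984 = 0.02858
[CO3²⁻] = α₂ × DIC = 0.02858 × 2.24 = 0.0640 mmol/kg

[CO3²⁻] = 0.0640 mmol/kg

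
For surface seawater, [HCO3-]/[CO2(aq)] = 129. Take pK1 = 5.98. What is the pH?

pH = 8.09

From K1 = [H⁺][HCO3-]/[CO2(aq)]:  pH = pK1 + log₁₀([HCO3-]/[CO2(aq)])
log₁₀(129) = +2.111
pH = 5.98 + (+2.111) = 8.09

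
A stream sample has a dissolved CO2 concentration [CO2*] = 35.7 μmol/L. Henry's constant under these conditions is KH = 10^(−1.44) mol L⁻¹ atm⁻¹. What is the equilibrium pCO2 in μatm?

KH = 10^(−1.44) = 3.631×10^-2 mol L⁻¹ atm⁻¹
pCO2 = [CO2*]/KH = 35.7×10^-6 / 3.631×10^-2 = 9.83×10^-4 atm = 983 μatm

pCO2 = 983 μatm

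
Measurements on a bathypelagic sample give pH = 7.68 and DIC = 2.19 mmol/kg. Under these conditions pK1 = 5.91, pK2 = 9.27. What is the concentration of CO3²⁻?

[CO3²⁻] = 0.0540 mmol/kg

α₂ = 1 / (1 + [H⁺]/K2 + [H⁺]²/(K1K2)) = 1 / (1 + 10^+1.59 + 10^-0.18)
   = 1 / (1 + 38.905 + 0.66069) = 1/40.565 = 0.02465
[CO3²⁻] = α₂ × DIC = 0.02465 × 2.19 = 0.0540 mmol/kg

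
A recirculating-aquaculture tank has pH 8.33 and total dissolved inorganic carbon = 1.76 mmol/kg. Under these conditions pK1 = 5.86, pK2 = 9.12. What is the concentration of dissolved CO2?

α₀ = 1 / (1 + K1/[H⁺] + K1K2/[H⁺]²) = 1 / (1 + 10^+2.47 + 10^+1.68)
   = 1 / (1 + 295.12 + 47.863) = 1/343.98 = 0.002907
[CO2*] = α₀ × DIC = 0.002907 × 1.76 = 0.00512 mmol/kg = 5.12 μmol/kg

[CO2*] = 5.12 μmol/kg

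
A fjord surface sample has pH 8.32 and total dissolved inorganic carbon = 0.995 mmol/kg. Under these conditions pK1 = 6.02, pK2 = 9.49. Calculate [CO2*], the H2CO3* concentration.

α₀ = 1 / (1 + K1/[H⁺] + K1K2/[H⁺]²) = 1 / (1 + 10^+2.30 + 10^+1.13)
   = 1 / (1 + 199.53 + 13.490) = 1/214.02 = 0.004673
[CO2*] = α₀ × DIC = 0.004673 × 0.995 = 0.00465 mmol/kg = 4.65 μmol/kg

[CO2*] = 4.65 μmol/kg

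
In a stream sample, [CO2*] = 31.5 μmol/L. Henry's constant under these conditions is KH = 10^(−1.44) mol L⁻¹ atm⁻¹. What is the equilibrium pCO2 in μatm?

KH = 10^(−1.44) = 3.631×10^-2 mol L⁻¹ atm⁻¹
pCO2 = [CO2*]/KH = 31.5×10^-6 / 3.631×10^-2 = 8.68×10^-4 atm = 868 μatm

pCO2 = 868 μatm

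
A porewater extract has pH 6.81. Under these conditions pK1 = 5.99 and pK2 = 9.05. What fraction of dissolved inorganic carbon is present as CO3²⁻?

α₂ = 0.00497

α₂ = 1 / (1 + [H⁺]/K2 + [H⁺]²/(K1K2)) = 1 / (1 + 10^+2.24 + 10^+1.42)
   = 1 / (1 + 173.78 + 26.303) = 1/201.08 = 0.004973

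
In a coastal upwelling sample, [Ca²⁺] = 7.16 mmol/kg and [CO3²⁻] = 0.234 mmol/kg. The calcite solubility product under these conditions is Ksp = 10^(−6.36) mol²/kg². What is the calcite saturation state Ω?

Ksp = 10^(−6.36) = 4.365×10^-7
Ω = [Ca²⁺][CO3²⁻]/Ksp = (7.16×10^-3)(0.234×10^-3) / 4.365×10^-7 = 3.84

Ω = 3.84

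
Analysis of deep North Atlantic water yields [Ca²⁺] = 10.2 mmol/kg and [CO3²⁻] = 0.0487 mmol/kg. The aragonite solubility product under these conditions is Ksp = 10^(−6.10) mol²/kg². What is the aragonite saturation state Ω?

Ω = 0.625

Ksp = 10^(−6.10) = 7.943×10^-7
Ω = [Ca²⁺][CO3²⁻]/Ksp = (10.2×10^-3)(0.0487×10^-3) / 7.943×10^-7 = 0.625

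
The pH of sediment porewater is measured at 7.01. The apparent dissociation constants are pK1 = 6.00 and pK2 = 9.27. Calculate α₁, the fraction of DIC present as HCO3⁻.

α₁ = 1 / (1 + [H⁺]/K1 + K2/[H⁺]) = 1 / (1 + 10^-1.01 + 10^-2.26)
   = 1 / (1 + 0.097724 + 0.0054954) = 1/1.1032 = 0.9064

α₁ = 0.906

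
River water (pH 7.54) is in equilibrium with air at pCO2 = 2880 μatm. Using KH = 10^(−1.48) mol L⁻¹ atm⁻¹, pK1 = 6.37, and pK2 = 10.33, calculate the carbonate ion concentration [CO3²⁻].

[CO2*] = KH · pCO2 = 10^(−1.48) × 2880×10^-6 = 9.537×10^-5 mol/L
α₀ = 1/(1 + K1/[H⁺] + K1K2/[H⁺]²) = 1/(1 + 10^+1.17 + 10^-1.62) = 0.06323
DIC = [CO2*]/α₀ = 9.537×10^-5 / 0.06323 = 1.508 mmol/L
[CO3²⁻] = α₂·DIC; α₂ = 0.001517, so [CO3²⁻] = 0.001517 × 1.508 = 0.00229 mmol/L = 2.29 μmol/L

[CO3²⁻] = 2.29 μmol/L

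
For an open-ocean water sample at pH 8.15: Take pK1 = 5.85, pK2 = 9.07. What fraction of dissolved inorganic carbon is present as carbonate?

α₂ = 0.107

α₂ = 1 / (1 + [H⁺]/K2 + [H⁺]²/(K1K2)) = 1 / (1 + 10^+0.92 + 10^-1.38)
   = 1 / (1 + 8.3176 + 0.041687) = 1/9.3593 = 0.1068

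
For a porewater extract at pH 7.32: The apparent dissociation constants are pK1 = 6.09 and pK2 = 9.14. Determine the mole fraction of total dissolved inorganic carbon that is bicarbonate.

α₁ = 0.931

α₁ = 1 / (1 + [H⁺]/K1 + K2/[H⁺]) = 1 / (1 + 10^-1.23 + 10^-1.82)
   = 1 / (1 + 0.058884 + 0.015136) = 1/1.0740 = 0.9311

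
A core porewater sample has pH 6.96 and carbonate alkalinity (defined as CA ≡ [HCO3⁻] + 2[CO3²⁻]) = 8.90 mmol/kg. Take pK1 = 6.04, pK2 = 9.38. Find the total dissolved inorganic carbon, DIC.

CA = [HCO3⁻] + 2[CO3²⁻] = (α₁ + 2α₂)·DIC
At pH 6.96: [H⁺]/K1 = 10^-0.92 = 0.12023, K2/[H⁺] = 10^-2.42 = 0.0038019
α₁ = 1/(1 + 0.12023 + 0.0038019) = 1/1.1240 = 0.8897; α₂ = α₁·K2/[H⁺] = 0.003382
α₁ + 2α₂ = 0.8964
DIC = CA / (α₁ + 2α₂) = 8.90 / 0.8964 = 9.93 mmol/kg

DIC = 9.93 mmol/kg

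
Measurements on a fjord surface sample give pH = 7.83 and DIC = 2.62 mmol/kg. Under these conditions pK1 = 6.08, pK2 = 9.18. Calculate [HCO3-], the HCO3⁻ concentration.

[HCO3⁻] = 2.47 mmol/kg

α₁ = 1 / (1 + [H⁺]/K1 + K2/[H⁺]) = 1 / (1 + 10^-1.75 + 10^-1.35)
   = 1 / (1 + 0.017783 + 0.044668) = 1/1.0625 = 0.9412
[HCO3⁻] = α₁ × DIC = 0.9412 × 2.62 = 2.47 mmol/kg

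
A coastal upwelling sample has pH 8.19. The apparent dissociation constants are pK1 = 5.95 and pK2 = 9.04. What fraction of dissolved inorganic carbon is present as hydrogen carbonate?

α₁ = 0.872

α₁ = 1 / (1 + [H⁺]/K1 + K2/[H⁺]) = 1 / (1 + 10^-2.24 + 10^-0.85)
   = 1 / (1 + 0.0057544 + 0.14125) = 1/1.1470 = 0.8718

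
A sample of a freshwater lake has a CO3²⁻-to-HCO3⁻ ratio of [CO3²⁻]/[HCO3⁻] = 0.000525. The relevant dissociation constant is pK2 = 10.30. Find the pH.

From K2 = [H⁺][CO3²⁻]/[HCO3⁻]:  pH = pK2 + log₁₀([CO3²⁻]/[HCO3⁻])
log₁₀(0.000525) = -3.280
pH = 10.30 + (-3.280) = 7.02

pH = 7.02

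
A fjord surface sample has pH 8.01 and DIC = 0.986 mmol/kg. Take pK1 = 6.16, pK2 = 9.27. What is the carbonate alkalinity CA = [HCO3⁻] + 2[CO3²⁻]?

CA = 1.02 mmol/kg

CA = [HCO3⁻] + 2[CO3²⁻] = (α₁ + 2α₂)·DIC
At pH 8.01: [H⁺]/K1 = 10^-1.85 = 0.014125, K2/[H⁺] = 10^-1.26 = 0.054954
α₁ = 1/(1 + 0.014125 + 0.054954) = 1/1.0691 = 0.9354; α₂ = α₁·K2/[H⁺] = 0.05140
α₁ + 2α₂ = 1.0382
CA = 1.0382 × 0.986 = 1.02 mmol/kg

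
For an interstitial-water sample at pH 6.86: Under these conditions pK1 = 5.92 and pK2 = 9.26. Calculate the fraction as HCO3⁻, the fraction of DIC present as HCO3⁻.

α₁ = 1 / (1 + [H⁺]/K1 + K2/[H⁺]) = 1 / (1 + 10^-0.94 + 10^-2.40)
   = 1 / (1 + 0.11482 + 0.0039811) = 1/1.1188 = 0.8938

α₁ = 0.894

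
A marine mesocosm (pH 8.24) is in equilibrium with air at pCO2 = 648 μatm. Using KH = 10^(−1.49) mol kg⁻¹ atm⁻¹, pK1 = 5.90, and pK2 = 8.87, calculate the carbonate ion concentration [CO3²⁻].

[CO3²⁻] = 1.08 mmol/kg

[CO2*] = KH · pCO2 = 10^(−1.49) × 648×10^-6 = 2.097×10^-5 mol/kg
α₀ = 1/(1 + K1/[H⁺] + K1K2/[H⁺]²) = 1/(1 + 10^+2.34 + 10^+1.71) = 0.003689
DIC = [CO2*]/α₀ = 2.097×10^-5 / 0.003689 = 5.684 mmol/kg
[CO3²⁻] = α₂·DIC; α₂ = 0.1892, so [CO3²⁻] = 0.1892 × 5.684 = 1.08 mmol/kg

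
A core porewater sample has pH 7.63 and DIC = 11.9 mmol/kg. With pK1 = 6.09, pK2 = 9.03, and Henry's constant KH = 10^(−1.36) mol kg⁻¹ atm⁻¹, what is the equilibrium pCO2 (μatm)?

α₀ = 1 / (1 + K1/[H⁺] + K1K2/[H⁺]²) = 1 / (1 + 10^+1.54 + 10^+0.14)
   = 1 / (1 + 34.674 + 1.3804) = 1/37.054 = 0.02699
[CO2*] = α₀ × DIC = 0.02699 × 11.9 = 0.3212 mmol/kg
pCO2 = [CO2*]/KH = 3.212×10^-4 / 4.365×10^-2 = 7360 μatm

pCO2 = 7360 μatm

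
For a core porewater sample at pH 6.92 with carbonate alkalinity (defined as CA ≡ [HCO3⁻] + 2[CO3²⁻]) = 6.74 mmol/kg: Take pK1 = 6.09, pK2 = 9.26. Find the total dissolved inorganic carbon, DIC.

CA = [HCO3⁻] + 2[CO3²⁻] = (α₁ + 2α₂)·DIC
At pH 6.92: [H⁺]/K1 = 10^-0.83 = 0.14791, K2/[H⁺] = 10^-2.34 = 0.0045709
α₁ = 1/(1 + 0.14791 + 0.0045709) = 1/1.1525 = 0.8677; α₂ = α₁·K2/[H⁺] = 0.003966
α₁ + 2α₂ = 0.8756
DIC = CA / (α₁ + 2α₂) = 6.74 / 0.8756 = 7.70 mmol/kg

DIC = 7.70 mmol/kg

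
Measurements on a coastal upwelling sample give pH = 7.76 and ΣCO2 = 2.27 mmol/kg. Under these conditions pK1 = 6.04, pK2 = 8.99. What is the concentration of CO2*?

[CO2*] = 0.0401 mmol/kg

α₀ = 1 / (1 + K1/[H⁺] + K1K2/[H⁺]²) = 1 / (1 + 10^+1.72 + 10^+0.49)
   = 1 / (1 + 52.481 + 3.0903) = 1/56.571 = 0.01768
[CO2*] = α₀ × DIC = 0.01768 × 2.27 = 0.0401 mmol/kg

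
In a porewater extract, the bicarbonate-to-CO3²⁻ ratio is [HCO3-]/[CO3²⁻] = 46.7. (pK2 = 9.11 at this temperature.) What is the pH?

pH = 7.44

From K2 = [H⁺][CO3²⁻]/[HCO3-]:  pH = pK2 − log₁₀([HCO3-]/[CO3²⁻])
log₁₀(46.7) = +1.669
pH = 9.11 − (+1.669) = 7.44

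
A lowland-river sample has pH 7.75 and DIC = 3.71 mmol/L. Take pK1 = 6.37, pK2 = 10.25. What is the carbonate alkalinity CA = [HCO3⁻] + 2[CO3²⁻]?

CA = [HCO3⁻] + 2[CO3²⁻] = (α₁ + 2α₂)·DIC
At pH 7.75: [H⁺]/K1 = 10^-1.38 = 0.041687, K2/[H⁺] = 10^-2.50 = 0.0031623
α₁ = 1/(1 + 0.041687 + 0.0031623) = 1/1.0448 = 0.9571; α₂ = α₁·K2/[H⁺] = 0.003027
α₁ + 2α₂ = 0.9631
CA = 0.9631 × 3.71 = 3.57 mmol/L

CA = 3.57 mmol/L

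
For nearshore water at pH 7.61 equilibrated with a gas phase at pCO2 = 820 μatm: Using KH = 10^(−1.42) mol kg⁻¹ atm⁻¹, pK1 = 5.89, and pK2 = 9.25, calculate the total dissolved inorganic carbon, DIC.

[CO2*] = KH · pCO2 = 10^(−1.42) × 820×10^-6 = 3.118×10^-5 mol/kg
α₀ = 1/(1 + K1/[H⁺] + K1K2/[H⁺]²) = 1/(1 + 10^+1.72 + 10^+0.08) = 0.01829
DIC = [CO2*]/α₀ = 3.118×10^-5 / 0.01829 = 1.70 mmol/kg

DIC = 1.70 mmol/kg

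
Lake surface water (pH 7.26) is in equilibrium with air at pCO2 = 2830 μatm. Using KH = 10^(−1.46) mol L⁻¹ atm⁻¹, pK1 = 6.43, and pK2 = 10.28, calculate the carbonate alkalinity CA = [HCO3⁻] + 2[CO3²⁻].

[CO2*] = KH · pCO2 = 10^(−1.46) × 2830×10^-6 = 9.813×10^-5 mol/L
α₀ = 1/(1 + K1/[H⁺] + K1K2/[H⁺]²) = 1/(1 + 10^+0.83 + 10^-2.19) = 0.1287
DIC = [CO2*]/α₀ = 9.813×10^-5 / 0.1287 = 0.7622 mmol/L
CA = (α₁ + 2α₂)·DIC = (0.8704 + 2×0.0008312) × 0.7622 = 0.665 mmol/L

CA = 0.665 mmol/L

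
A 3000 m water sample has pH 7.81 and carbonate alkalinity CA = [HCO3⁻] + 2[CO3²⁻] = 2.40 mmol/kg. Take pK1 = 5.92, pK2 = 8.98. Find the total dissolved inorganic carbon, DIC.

CA = [HCO3⁻] + 2[CO3²⁻] = (α₁ + 2α₂)·DIC
At pH 7.81: [H⁺]/K1 = 10^-1.89 = 0.012882, K2/[H⁺] = 10^-1.17 = 0.067608
α₁ = 1/(1 + 0.012882 + 0.067608) = 1/1.0805 = 0.9255; α₂ = α₁·K2/[H⁺] = 0.06257
α₁ + 2α₂ = 1.0506
DIC = CA / (α₁ + 2α₂) = 2.40 / 1.0506 = 2.28 mmol/kg

DIC = 2.28 mmol/kg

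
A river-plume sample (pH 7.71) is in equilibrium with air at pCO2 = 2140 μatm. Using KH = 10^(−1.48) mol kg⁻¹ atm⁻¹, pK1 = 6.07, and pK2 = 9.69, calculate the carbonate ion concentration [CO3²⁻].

[CO3²⁻] = 0.0324 mmol/kg

[CO2*] = KH · pCO2 = 10^(−1.48) × 2140×10^-6 = 7.086×10^-5 mol/kg
α₀ = 1/(1 + K1/[H⁺] + K1K2/[H⁺]²) = 1/(1 + 10^+1.64 + 10^-0.34) = 0.02217
DIC = [CO2*]/α₀ = 7.086×10^-5 / 0.02217 = 3.196 mmol/kg
[CO3²⁻] = α₂·DIC; α₂ = 0.01013, so [CO3²⁻] = 0.01013 × 3.196 = 0.0324 mmol/kg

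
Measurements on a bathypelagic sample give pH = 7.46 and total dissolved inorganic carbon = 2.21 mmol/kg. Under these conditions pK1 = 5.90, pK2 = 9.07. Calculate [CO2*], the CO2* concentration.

[CO2*] = 0.0579 mmol/kg

α₀ = 1 / (1 + K1/[H⁺] + K1K2/[H⁺]²) = 1 / (1 + 10^+1.56 + 10^-0.05)
   = 1 / (1 + 36.308 + 0.89125) = 1/38.199 = 0.02618
[CO2*] = α₀ × DIC = 0.02618 × 2.21 = 0.0579 mmol/kg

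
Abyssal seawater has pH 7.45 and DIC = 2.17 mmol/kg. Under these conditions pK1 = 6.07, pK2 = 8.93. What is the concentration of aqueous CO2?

[CO2*] = 0.0842 mmol/kg

α₀ = 1 / (1 + K1/[H⁺] + K1K2/[H⁺]²) = 1 / (1 + 10^+1.38 + 10^-0.10)
   = 1 / (1 + 23.988 + 0.79433) = 1/25.783 = 0.03879
[CO2*] = α₀ × DIC = 0.03879 × 2.17 = 0.0842 mmol/kg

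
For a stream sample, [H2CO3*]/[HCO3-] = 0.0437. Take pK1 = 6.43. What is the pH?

pH = 7.79

From K1 = [H⁺][HCO3-]/[H2CO3*]:  pH = pK1 − log₁₀([H2CO3*]/[HCO3-])
log₁₀(0.0437) = -1.360
pH = 6.43 − (-1.360) = 7.79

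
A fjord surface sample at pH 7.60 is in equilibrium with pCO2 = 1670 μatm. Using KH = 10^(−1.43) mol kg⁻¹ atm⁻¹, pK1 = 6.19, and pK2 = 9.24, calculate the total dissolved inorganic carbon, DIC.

DIC = 1.69 mmol/kg

[CO2*] = KH · pCO2 = 10^(−1.43) × 1670×10^-6 = 6.205×10^-5 mol/kg
α₀ = 1/(1 + K1/[H⁺] + K1K2/[H⁺]²) = 1/(1 + 10^+1.41 + 10^-0.23) = 0.03664
DIC = [CO2*]/α₀ = 6.205×10^-5 / 0.03664 = 1.69 mmol/kg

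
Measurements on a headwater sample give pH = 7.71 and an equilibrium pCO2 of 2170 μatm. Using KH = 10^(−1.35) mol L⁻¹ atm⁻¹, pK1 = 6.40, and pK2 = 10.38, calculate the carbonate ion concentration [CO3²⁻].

[CO2*] = KH · pCO2 = 10^(−1.35) × 2170×10^-6 = 9.693×10^-5 mol/L
α₀ = 1/(1 + K1/[H⁺] + K1K2/[H⁺]²) = 1/(1 + 10^+1.31 + 10^-1.36) = 0.04660
DIC = [CO2*]/α₀ = 9.693×10^-5 / 0.04660 = 2.080 mmol/L
[CO3²⁻] = α₂·DIC; α₂ = 0.002034, so [CO3²⁻] = 0.002034 × 2.080 = 0.00423 mmol/L = 4.23 μmol/L

[CO3²⁻] = 4.23 μmol/L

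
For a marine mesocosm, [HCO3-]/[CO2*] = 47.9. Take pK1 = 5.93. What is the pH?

pH = 7.61

From K1 = [H⁺][HCO3-]/[CO2*]:  pH = pK1 + log₁₀([HCO3-]/[CO2*])
log₁₀(47.9) = +1.680
pH = 5.93 + (+1.680) = 7.61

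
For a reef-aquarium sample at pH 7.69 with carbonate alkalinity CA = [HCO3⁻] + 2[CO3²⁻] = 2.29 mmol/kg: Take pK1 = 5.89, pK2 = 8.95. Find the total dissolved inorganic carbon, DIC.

DIC = 2.21 mmol/kg

CA = [HCO3⁻] + 2[CO3²⁻] = (α₁ + 2α₂)·DIC
At pH 7.69: [H⁺]/K1 = 10^-1.80 = 0.015849, K2/[H⁺] = 10^-1.26 = 0.054954
α₁ = 1/(1 + 0.015849 + 0.054954) = 1/1.0708 = 0.9339; α₂ = α₁·K2/[H⁺] = 0.05132
α₁ + 2α₂ = 1.0365
DIC = CA / (α₁ + 2α₂) = 2.29 / 1.0365 = 2.21 mmol/kg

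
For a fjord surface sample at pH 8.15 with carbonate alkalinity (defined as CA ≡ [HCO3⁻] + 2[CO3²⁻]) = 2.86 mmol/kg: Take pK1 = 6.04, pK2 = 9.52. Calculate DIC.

DIC = 2.77 mmol/kg

CA = [HCO3⁻] + 2[CO3²⁻] = (α₁ + 2α₂)·DIC
At pH 8.15: [H⁺]/K1 = 10^-2.11 = 0.0077625, K2/[H⁺] = 10^-1.37 = 0.042658
α₁ = 1/(1 + 0.0077625 + 0.042658) = 1/1.0504 = 0.9520; α₂ = α₁·K2/[H⁺] = 0.04061
α₁ + 2α₂ = 1.0332
DIC = CA / (α₁ + 2α₂) = 2.86 / 1.0332 = 2.77 mmol/kg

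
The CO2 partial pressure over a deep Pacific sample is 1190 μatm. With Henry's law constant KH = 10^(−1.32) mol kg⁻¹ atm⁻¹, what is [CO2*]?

[CO2*] = 57.0 μmol/kg

KH = 10^(−1.32) = 4.786×10^-2 mol kg⁻¹ atm⁻¹
[CO2*] = KH · pCO2 = 4.786×10^-2 × 1190×10^-6 atm = 5.70×10^-5 mol/kg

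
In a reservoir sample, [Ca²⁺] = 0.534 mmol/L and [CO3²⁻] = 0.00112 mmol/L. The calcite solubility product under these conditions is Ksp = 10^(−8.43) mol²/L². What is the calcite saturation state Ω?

Ksp = 10^(−8.43) = 3.715×10^-9
Ω = [Ca²⁺][CO3²⁻]/Ksp = (0.534×10^-3)(0.00112×10^-3) / 3.715×10^-9 = 0.161

Ω = 0.161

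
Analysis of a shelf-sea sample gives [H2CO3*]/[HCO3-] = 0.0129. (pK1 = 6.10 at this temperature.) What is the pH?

From K1 = [H⁺][HCO3-]/[H2CO3*]:  pH = pK1 − log₁₀([H2CO3*]/[HCO3-])
log₁₀(0.0129) = -1.889
pH = 6.10 − (-1.889) = 7.99

pH = 7.99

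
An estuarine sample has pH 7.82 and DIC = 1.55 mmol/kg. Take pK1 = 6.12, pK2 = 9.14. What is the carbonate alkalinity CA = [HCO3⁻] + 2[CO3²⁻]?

CA = [HCO3⁻] + 2[CO3²⁻] = (α₁ + 2α₂)·DIC
At pH 7.82: [H⁺]/K1 = 10^-1.70 = 0.019953, K2/[H⁺] = 10^-1.32 = 0.047863
α₁ = 1/(1 + 0.019953 + 0.047863) = 1/1.0678 = 0.9365; α₂ = α₁·K2/[H⁺] = 0.04482
α₁ + 2α₂ = 1.0261
CA = 1.0261 × 1.55 = 1.59 mmol/kg

CA = 1.59 mmol/kg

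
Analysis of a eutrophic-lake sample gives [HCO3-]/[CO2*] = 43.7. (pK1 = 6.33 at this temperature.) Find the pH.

pH = 7.97

From K1 = [H⁺][HCO3-]/[CO2*]:  pH = pK1 + log₁₀([HCO3-]/[CO2*])
log₁₀(43.7) = +1.640
pH = 6.33 + (+1.640) = 7.97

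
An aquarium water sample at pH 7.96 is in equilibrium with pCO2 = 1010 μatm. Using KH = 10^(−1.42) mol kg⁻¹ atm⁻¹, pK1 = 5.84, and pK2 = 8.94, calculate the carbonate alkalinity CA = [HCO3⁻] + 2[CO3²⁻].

[CO2*] = KH · pCO2 = 10^(−1.42) × 1010×10^-6 = 3.840×10^-5 mol/kg
α₀ = 1/(1 + K1/[H⁺] + K1K2/[H⁺]²) = 1/(1 + 10^+2.12 + 10^+1.14) = 0.006820
DIC = [CO2*]/α₀ = 3.840×10^-5 / 0.006820 = 5.630 mmol/kg
CA = (α₁ + 2α₂)·DIC = (0.8990 + 2×0.09414) × 5.630 = 6.12 mmol/kg

CA = 6.12 mmol/kg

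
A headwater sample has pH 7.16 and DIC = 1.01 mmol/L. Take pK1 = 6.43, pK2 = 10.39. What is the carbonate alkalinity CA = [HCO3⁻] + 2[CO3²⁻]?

CA = 0.852 mmol/L

CA = [HCO3⁻] + 2[CO3²⁻] = (α₁ + 2α₂)·DIC
At pH 7.16: [H⁺]/K1 = 10^-0.73 = 0.18621, K2/[H⁺] = 10^-3.23 = 0.00058884
α₁ = 1/(1 + 0.18621 + 0.00058884) = 1/1.1868 = 0.8426; α₂ = α₁·K2/[H⁺] = 0.0004962
α₁ + 2α₂ = 0.8436
CA = 0.8436 × 1.01 = 0.852 mmol/L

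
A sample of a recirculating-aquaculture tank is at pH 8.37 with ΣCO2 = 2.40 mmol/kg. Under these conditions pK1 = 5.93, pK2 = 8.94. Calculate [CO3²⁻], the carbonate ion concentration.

[CO3²⁻] = 0.508 mmol/kg

α₂ = 1 / (1 + [H⁺]/K2 + [H⁺]²/(K1K2)) = 1 / (1 + 10^+0.57 + 10^-1.87)
   = 1 / (1 + 3.7154 + 0.013490) = 1/4.7288 = 0.2115
[CO3²⁻] = α₂ × DIC = 0.2115 × 2.40 = 0.508 mmol/kg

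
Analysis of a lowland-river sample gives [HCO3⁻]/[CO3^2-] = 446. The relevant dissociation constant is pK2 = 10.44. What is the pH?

pH = 7.79

From K2 = [H⁺][CO3^2-]/[HCO3⁻]:  pH = pK2 − log₁₀([HCO3⁻]/[CO3^2-])
log₁₀(446) = +2.649
pH = 10.44 − (+2.649) = 7.79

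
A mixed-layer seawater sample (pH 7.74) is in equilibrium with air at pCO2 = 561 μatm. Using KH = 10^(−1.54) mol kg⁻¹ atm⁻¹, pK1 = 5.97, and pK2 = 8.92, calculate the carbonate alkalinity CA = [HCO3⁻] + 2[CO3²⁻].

CA = 1.08 mmol/kg

[CO2*] = KH · pCO2 = 10^(−1.54) × 561×10^-6 = 1.618×10^-5 mol/kg
α₀ = 1/(1 + K1/[H⁺] + K1K2/[H⁺]²) = 1/(1 + 10^+1.77 + 10^+0.59) = 0.01568
DIC = [CO2*]/α₀ = 1.618×10^-5 / 0.01568 = 1.032 mmol/kg
CA = (α₁ + 2α₂)·DIC = (0.9233 + 2×0.06100) × 1.032 = 1.08 mmol/kg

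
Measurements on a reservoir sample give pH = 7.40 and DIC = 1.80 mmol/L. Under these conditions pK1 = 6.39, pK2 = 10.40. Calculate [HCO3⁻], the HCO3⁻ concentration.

α₁ = 1 / (1 + [H⁺]/K1 + K2/[H⁺]) = 1 / (1 + 10^-1.01 + 10^-3.00)
   = 1 / (1 + 0.097724 + 0.0010000) = 1/1.0987 = 0.9101
[HCO3⁻] = α₁ × DIC = 0.9101 × 1.80 = 1.64 mmol/L

[HCO3⁻] = 1.64 mmol/L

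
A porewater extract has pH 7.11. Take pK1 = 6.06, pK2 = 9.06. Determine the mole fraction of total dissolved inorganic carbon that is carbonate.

α₂ = 1 / (1 + [H⁺]/K2 + [H⁺]²/(K1K2)) = 1 / (1 + 10^+1.95 + 10^+0.90)
   = 1 / (1 + 89.125 + 7.9433) = 1/98.068 = 0.01020

α₂ = 0.0102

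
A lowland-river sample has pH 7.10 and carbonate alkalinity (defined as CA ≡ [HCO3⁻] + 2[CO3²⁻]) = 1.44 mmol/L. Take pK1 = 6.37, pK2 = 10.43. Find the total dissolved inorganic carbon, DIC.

CA = [HCO3⁻] + 2[CO3²⁻] = (α₁ + 2α₂)·DIC
At pH 7.10: [H⁺]/K1 = 10^-0.73 = 0.18621, K2/[H⁺] = 10^-3.33 = 0.00046774
α₁ = 1/(1 + 0.18621 + 0.00046774) = 1/1.1867 = 0.8427; α₂ = α₁·K2/[H⁺] = 0.0003942
α₁ + 2α₂ = 0.8435
DIC = CA / (α₁ + 2α₂) = 1.44 / 0.8435 = 1.71 mmol/L

DIC = 1.71 mmol/L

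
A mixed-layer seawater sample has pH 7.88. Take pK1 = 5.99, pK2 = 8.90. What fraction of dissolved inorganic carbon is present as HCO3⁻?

α₁ = 0.902

α₁ = 1 / (1 + [H⁺]/K1 + K2/[H⁺]) = 1 / (1 + 10^-1.89 + 10^-1.02)
   = 1 / (1 + 0.012882 + 0.095499) = 1/1.1084 = 0.9022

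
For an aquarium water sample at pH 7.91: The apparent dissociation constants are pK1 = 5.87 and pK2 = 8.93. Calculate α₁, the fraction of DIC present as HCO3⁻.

α₁ = 0.905

α₁ = 1 / (1 + [H⁺]/K1 + K2/[H⁺]) = 1 / (1 + 10^-2.04 + 10^-1.02)
   = 1 / (1 + 0.0091201 + 0.095499) = 1/1.1046 = 0.9053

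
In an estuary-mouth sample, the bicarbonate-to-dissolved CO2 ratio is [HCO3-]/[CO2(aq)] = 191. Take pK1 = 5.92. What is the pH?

From K1 = [H⁺][HCO3-]/[CO2(aq)]:  pH = pK1 + log₁₀([HCO3-]/[CO2(aq)])
log₁₀(191) = +2.281
pH = 5.92 + (+2.281) = 8.20

pH = 8.20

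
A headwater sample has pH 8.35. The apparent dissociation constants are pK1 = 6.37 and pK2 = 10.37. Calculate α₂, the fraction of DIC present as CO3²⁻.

α₂ = 1 / (1 + [H⁺]/K2 + [H⁺]²/(K1K2)) = 1 / (1 + 10^+2.02 + 10^+0.04)
   = 1 / (1 + 104.71 + 1.0965) = 1/106.81 = 0.009362

α₂ = 0.00936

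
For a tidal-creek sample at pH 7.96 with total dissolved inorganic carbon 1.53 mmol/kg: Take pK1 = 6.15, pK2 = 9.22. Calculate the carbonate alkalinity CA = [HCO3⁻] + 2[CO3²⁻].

CA = 1.59 mmol/kg

CA = [HCO3⁻] + 2[CO3²⁻] = (α₁ + 2α₂)·DIC
At pH 7.96: [H⁺]/K1 = 10^-1.81 = 0.015488, K2/[H⁺] = 10^-1.26 = 0.054954
α₁ = 1/(1 + 0.015488 + 0.054954) = 1/1.0704 = 0.9342; α₂ = α₁·K2/[H⁺] = 0.05134
α₁ + 2α₂ = 1.0369
CA = 1.0369 × 1.53 = 1.59 mmol/kg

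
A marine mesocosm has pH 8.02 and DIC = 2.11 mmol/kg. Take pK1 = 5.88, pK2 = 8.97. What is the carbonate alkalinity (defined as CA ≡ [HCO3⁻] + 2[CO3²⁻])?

CA = [HCO3⁻] + 2[CO3²⁻] = (α₁ + 2α₂)·DIC
At pH 8.02: [H⁺]/K1 = 10^-2.14 = 0.0072444, K2/[H⁺] = 10^-0.95 = 0.11220
α₁ = 1/(1 + 0.0072444 + 0.11220) = 1/1.1194 = 0.8933; α₂ = α₁·K2/[H⁺] = 0.1002
α₁ + 2α₂ = 1.0938
CA = 1.0938 × 2.11 = 2.31 mmol/kg

CA = 2.31 mmol/kg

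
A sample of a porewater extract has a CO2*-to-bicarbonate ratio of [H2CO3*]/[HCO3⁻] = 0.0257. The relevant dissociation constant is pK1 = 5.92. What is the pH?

pH = 7.51

From K1 = [H⁺][HCO3⁻]/[H2CO3*]:  pH = pK1 − log₁₀([H2CO3*]/[HCO3⁻])
log₁₀(0.0257) = -1.590
pH = 5.92 − (-1.590) = 7.51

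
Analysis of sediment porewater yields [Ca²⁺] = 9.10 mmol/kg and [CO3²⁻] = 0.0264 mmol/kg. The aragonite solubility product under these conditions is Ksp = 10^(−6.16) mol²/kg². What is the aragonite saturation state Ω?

Ksp = 10^(−6.16) = 6.918×10^-7
Ω = [Ca²⁺][CO3²⁻]/Ksp = (9.10×10^-3)(0.0264×10^-3) / 6.918×10^-7 = 0.347

Ω = 0.347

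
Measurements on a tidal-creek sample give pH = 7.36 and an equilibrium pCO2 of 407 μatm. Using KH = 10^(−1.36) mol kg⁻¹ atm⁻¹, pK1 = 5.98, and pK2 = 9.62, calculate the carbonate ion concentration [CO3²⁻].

[CO3²⁻] = 2.34 μmol/kg

[CO2*] = KH · pCO2 = 10^(−1.36) × 407×10^-6 = 1.777×10^-5 mol/kg
α₀ = 1/(1 + K1/[H⁺] + K1K2/[H⁺]²) = 1/(1 + 10^+1.38 + 10^-0.88) = 0.03981
DIC = [CO2*]/α₀ = 1.777×10^-5 / 0.03981 = 0.4463 mmol/kg
[CO3²⁻] = α₂·DIC; α₂ = 0.005248, so [CO3²⁻] = 0.005248 × 0.4463 = 0.00234 mmol/kg = 2.34 μmol/kg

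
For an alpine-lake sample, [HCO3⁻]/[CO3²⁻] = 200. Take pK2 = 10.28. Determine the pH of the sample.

pH = 7.98

From K2 = [H⁺][CO3²⁻]/[HCO3⁻]:  pH = pK2 − log₁₀([HCO3⁻]/[CO3²⁻])
log₁₀(200) = +2.301
pH = 10.28 − (+2.301) = 7.98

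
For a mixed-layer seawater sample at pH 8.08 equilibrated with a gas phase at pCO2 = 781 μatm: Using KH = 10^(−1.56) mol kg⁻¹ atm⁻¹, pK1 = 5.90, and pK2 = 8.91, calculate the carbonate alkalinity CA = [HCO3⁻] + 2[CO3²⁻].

[CO2*] = KH · pCO2 = 10^(−1.56) × 781×10^-6 = 2.151×10^-5 mol/kg
α₀ = 1/(1 + K1/[H⁺] + K1K2/[H⁺]²) = 1/(1 + 10^+2.18 + 10^+1.35) = 0.005723
DIC = [CO2*]/α₀ = 2.151×10^-5 / 0.005723 = 3.759 mmol/kg
CA = (α₁ + 2α₂)·DIC = (0.8662 + 2×0.1281) × 3.759 = 4.22 mmol/kg

CA = 4.22 mmol/kg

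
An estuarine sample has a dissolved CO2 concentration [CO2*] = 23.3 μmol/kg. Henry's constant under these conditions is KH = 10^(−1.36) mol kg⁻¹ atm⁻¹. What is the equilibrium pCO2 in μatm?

pCO2 = 534 μatm

KH = 10^(−1.36) = 4.365×10^-2 mol kg⁻¹ atm⁻¹
pCO2 = [CO2*]/KH = 23.3×10^-6 / 4.365×10^-2 = 5.34×10^-4 atm = 534 μatm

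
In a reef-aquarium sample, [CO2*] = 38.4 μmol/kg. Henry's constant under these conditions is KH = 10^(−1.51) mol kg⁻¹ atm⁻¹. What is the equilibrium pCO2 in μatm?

KH = 10^(−1.51) = 3.090×10^-2 mol kg⁻¹ atm⁻¹
pCO2 = [CO2*]/KH = 38.4×10^-6 / 3.090×10^-2 = 1.24×10^-3 atm = 1240 μatm

pCO2 = 1240 μatm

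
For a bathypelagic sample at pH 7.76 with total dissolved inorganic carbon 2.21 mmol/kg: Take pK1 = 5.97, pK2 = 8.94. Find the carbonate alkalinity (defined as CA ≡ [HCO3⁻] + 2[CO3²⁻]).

CA = 2.31 mmol/kg

CA = [HCO3⁻] + 2[CO3²⁻] = (α₁ + 2α₂)·DIC
At pH 7.76: [H⁺]/K1 = 10^-1.79 = 0.016218, K2/[H⁺] = 10^-1.18 = 0.066069
α₁ = 1/(1 + 0.016218 + 0.066069) = 1/1.0823 = 0.9240; α₂ = α₁·K2/[H⁺] = 0.06105
α₁ + 2α₂ = 1.0461
CA = 1.0461 × 2.21 = 2.31 mmol/kg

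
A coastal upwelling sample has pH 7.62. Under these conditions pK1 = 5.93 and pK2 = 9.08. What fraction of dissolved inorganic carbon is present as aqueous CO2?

α₀ = 1 / (1 + K1/[H⁺] + K1K2/[H⁺]²) = 1 / (1 + 10^+1.69 + 10^+0.23)
   = 1 / (1 + 48.978 + 1.6982) = 1/51.676 = 0.01935

α₀ = 0.0194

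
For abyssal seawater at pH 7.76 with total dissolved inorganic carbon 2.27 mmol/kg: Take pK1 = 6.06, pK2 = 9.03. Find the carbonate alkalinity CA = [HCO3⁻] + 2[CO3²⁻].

CA = [HCO3⁻] + 2[CO3²⁻] = (α₁ + 2α₂)·DIC
At pH 7.76: [H⁺]/K1 = 10^-1.70 = 0.019953, K2/[H⁺] = 10^-1.27 = 0.053703
α₁ = 1/(1 + 0.019953 + 0.053703) = 1/1.0737 = 0.9314; α₂ = α₁·K2/[H⁺] = 0.05002
α₁ + 2α₂ = 1.0314
CA = 1.0314 × 2.27 = 2.34 mmol/kg

CA = 2.34 mmol/kg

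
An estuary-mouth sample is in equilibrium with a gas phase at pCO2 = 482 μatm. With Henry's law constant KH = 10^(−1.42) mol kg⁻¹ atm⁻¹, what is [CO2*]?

KH = 10^(−1.42) = 3.802×10^-2 mol kg⁻¹ atm⁻¹
[CO2*] = KH · pCO2 = 3.802×10^-2 × 482×10^-6 atm = 1.83×10^-5 mol/kg

[CO2*] = 18.3 μmol/kg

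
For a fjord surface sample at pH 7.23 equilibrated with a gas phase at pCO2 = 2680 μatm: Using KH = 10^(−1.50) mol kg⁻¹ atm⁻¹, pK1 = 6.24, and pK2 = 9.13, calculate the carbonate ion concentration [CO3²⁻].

[CO2*] = KH · pCO2 = 10^(−1.50) × 2680×10^-6 = 8.475×10^-5 mol/kg
α₀ = 1/(1 + K1/[H⁺] + K1K2/[H⁺]²) = 1/(1 + 10^+0.99 + 10^-0.91) = 0.09178
DIC = [CO2*]/α₀ = 8.475×10^-5 / 0.09178 = 0.9234 mmol/kg
[CO3²⁻] = α₂·DIC; α₂ = 0.01129, so [CO3²⁻] = 0.01129 × 0.9234 = 0.0104 mmol/kg = 10.4 μmol/kg

[CO3²⁻] = 10.4 μmol/kg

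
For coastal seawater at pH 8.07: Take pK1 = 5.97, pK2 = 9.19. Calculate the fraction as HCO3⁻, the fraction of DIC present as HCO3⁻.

α₁ = 0.923

α₁ = 1 / (1 + [H⁺]/K1 + K2/[H⁺]) = 1 / (1 + 10^-2.10 + 10^-1.12)
   = 1 / (1 + 0.0079433 + 0.075858) = 1/1.0838 = 0.9227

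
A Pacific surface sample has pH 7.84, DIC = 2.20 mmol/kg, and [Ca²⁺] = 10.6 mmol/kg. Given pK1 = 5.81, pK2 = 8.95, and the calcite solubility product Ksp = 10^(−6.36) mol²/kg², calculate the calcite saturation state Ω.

α₂ = 1 / (1 + [H⁺]/K2 + [H⁺]²/(K1K2)) = 1 / (1 + 10^+1.11 + 10^-0.92)
   = 1 / (1 + 12.882 + 0.12023) = 1/14.003 = 0.07141
[CO3²⁻] = α₂ × DIC = 0.07141 × 2.20 = 0.1571 mmol/kg
Ksp = 10^(−6.36) = 4.365×10^-7
Ω = [Ca²⁺][CO3²⁻]/Ksp = (10.6×10^-3)(1.571×10^-4) / 4.365×10^-7 = 3.82

Ω = 3.82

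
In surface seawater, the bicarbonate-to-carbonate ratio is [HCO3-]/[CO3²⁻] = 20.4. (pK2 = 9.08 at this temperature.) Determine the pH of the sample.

From K2 = [H⁺][CO3²⁻]/[HCO3-]:  pH = pK2 − log₁₀([HCO3-]/[CO3²⁻])
log₁₀(20.4) = +1.310
pH = 9.08 − (+1.310) = 7.77

pH = 7.77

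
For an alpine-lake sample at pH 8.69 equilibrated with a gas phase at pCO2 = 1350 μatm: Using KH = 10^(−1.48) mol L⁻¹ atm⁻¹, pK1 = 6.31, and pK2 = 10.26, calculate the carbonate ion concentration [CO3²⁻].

[CO2*] = KH · pCO2 = 10^(−1.48) × 1350×10^-6 = 4.470×10^-5 mol/L
α₀ = 1/(1 + K1/[H⁺] + K1K2/[H⁺]²) = 1/(1 + 10^+2.38 + 10^+0.81) = 0.004043
DIC = [CO2*]/α₀ = 4.470×10^-5 / 0.004043 = 11.06 mmol/L
[CO3²⁻] = α₂·DIC; α₂ = 0.02610, so [CO3²⁻] = 0.02610 × 11.06 = 0.289 mmol/L

[CO3²⁻] = 0.289 mmol/L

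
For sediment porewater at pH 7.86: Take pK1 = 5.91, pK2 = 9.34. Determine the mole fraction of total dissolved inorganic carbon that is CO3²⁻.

α₂ = 1 / (1 + [H⁺]/K2 + [H⁺]²/(K1K2)) = 1 / (1 + 10^+1.48 + 10^-0.47)
   = 1 / (1 + 30.200 + 0.33884) = 1/31.538 = 0.03171

α₂ = 0.0317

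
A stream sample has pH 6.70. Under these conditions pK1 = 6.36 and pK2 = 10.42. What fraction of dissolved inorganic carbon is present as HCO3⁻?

α₁ = 0.686

α₁ = 1 / (1 + [H⁺]/K1 + K2/[H⁺]) = 1 / (1 + 10^-0.34 + 10^-3.72)
   = 1 / (1 + 0.45709 + 0.00019055) = 1/1.4573 = 0.6862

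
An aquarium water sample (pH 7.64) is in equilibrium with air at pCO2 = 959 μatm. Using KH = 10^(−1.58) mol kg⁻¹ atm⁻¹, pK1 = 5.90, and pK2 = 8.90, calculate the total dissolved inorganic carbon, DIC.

[CO2*] = KH · pCO2 = 10^(−1.58) × 959×10^-6 = 2.522×10^-5 mol/kg
α₀ = 1/(1 + K1/[H⁺] + K1K2/[H⁺]²) = 1/(1 + 10^+1.74 + 10^+0.48) = 0.01696
DIC = [CO2*]/α₀ = 2.522×10^-5 / 0.01696 = 1.49 mmol/kg

DIC = 1.49 mmol/kg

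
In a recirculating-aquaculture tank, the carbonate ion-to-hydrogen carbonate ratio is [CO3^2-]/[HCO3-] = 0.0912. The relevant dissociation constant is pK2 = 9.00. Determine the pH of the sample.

From K2 = [H⁺][CO3^2-]/[HCO3-]:  pH = pK2 + log₁₀([CO3^2-]/[HCO3-])
log₁₀(0.0912) = -1.040
pH = 9.00 + (-1.040) = 7.96

pH = 7.96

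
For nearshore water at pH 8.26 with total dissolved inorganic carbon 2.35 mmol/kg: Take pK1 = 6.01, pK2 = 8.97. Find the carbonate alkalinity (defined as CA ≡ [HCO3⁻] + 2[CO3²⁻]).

CA = 2.72 mmol/kg

CA = [HCO3⁻] + 2[CO3²⁻] = (α₁ + 2α₂)·DIC
At pH 8.26: [H⁺]/K1 = 10^-2.25 = 0.0056234, K2/[H⁺] = 10^-0.71 = 0.19498
α₁ = 1/(1 + 0.0056234 + 0.19498) = 1/1.2006 = 0.8329; α₂ = α₁·K2/[H⁺] = 0.1624
α₁ + 2α₂ = 1.1577
CA = 1.1577 × 2.35 = 2.72 mmol/kg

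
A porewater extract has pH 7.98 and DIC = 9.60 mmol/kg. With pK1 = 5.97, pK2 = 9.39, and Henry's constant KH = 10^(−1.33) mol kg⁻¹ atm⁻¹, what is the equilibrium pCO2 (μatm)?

pCO2 = 1910 μatm

α₀ = 1 / (1 + K1/[H⁺] + K1K2/[H⁺]²) = 1 / (1 + 10^+2.01 + 10^+0.60)
   = 1 / (1 + 102.33 + 3.9811) = 1/107.31 = 0.009319
[CO2*] = α₀ × DIC = 0.009319 × 9.60 = 0.08946 mmol/kg
pCO2 = [CO2*]/KH = 8.946×10^-5 / 4.677×10^-2 = 1910 μatm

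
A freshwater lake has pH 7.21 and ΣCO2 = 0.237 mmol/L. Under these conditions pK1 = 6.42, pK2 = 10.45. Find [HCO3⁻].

α₁ = 1 / (1 + [H⁺]/K1 + K2/[H⁺]) = 1 / (1 + 10^-0.79 + 10^-3.24)
   = 1 / (1 + 0.16218 + 0.00057544) = 1/1.1628 = 0.8600
[HCO3⁻] = α₁ × DIC = 0.8600 × 0.237 = 0.204 mmol/L

[HCO3⁻] = 0.204 mmol/L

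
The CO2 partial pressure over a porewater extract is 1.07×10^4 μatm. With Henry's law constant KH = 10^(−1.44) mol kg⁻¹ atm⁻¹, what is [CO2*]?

KH = 10^(−1.44) = 3.631×10^-2 mol kg⁻¹ atm⁻¹
[CO2*] = KH · pCO2 = 3.631×10^-2 × 1.07×10^4×10^-6 atm = 3.88×10^-4 mol/kg

[CO2*] = 388 μmol/kg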